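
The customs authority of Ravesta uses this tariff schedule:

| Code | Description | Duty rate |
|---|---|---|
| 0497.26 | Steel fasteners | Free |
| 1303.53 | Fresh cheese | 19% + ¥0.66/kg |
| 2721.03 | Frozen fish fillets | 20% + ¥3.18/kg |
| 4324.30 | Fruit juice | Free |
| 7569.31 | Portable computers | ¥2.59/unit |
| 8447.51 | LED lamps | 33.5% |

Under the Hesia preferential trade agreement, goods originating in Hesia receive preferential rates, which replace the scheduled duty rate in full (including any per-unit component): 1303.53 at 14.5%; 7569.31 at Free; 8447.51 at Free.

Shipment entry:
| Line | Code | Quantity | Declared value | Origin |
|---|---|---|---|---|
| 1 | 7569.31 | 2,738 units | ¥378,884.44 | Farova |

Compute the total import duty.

¥7,091.42

Line 1 (7569.31, Farova, 2,738 units, ¥378,884.44):
Base rate for 7569.31 is ¥2.59/unit.
7569.31 has an FTA preferential rate, but origin Farova is not Hesia; base rate stands.
Duty = 2,738 × ¥2.59 = ¥7,091.42.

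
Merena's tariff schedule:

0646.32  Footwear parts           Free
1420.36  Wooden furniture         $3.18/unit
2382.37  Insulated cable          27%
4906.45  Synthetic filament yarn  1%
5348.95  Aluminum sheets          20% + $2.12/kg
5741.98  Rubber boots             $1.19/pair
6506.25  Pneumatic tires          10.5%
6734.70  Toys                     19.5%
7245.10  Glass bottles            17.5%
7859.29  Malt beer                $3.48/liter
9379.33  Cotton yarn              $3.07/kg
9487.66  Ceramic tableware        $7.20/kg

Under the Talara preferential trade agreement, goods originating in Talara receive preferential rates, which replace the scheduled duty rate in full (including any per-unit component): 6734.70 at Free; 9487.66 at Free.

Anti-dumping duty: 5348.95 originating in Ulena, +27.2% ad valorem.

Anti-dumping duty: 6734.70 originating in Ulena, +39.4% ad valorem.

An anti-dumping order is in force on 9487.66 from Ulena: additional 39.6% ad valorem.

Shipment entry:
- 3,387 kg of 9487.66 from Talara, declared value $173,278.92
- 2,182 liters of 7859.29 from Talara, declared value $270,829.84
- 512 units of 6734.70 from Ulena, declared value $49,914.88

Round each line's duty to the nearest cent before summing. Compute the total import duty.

Line 1 (9487.66, Talara, 3,387 kg, $173,278.92):
Base rate for 9487.66 is $7.20/kg.
Origin Talara qualifies under the Merena–Talara agreement and 9487.66 is covered: preferential rate Free applies instead.
The additional-duty order on 9487.66 targets Ulena, not Talara; it does not apply.
Duty = $173,278.92 × 0% = $0.00.
Line 2 (7859.29, Talara, 2,182 liters, $270,829.84):
Base rate for 7859.29 is $3.48/liter.
Origin Talara is the FTA partner but 7859.29 is not on the preference list; base rate stands.
Duty = 2,182 × $3.48 = $7,593.36.
Line 3 (6734.70, Ulena, 512 units, $49,914.88):
Base rate for 6734.70 is 19.5%.
6734.70 has an FTA preferential rate, but origin Ulena is not Talara; base rate stands.
Additional duty on 6734.70 from Ulena: +39.4%. Applied ad valorem rate: 19.5% + 39.4% = 58.9%.
Duty = $49,914.88 × 58.9% = $29,399.86.
Total = $0.00 + $7,593.36 + $29,399.86 = $36,993.22.

$36,993.22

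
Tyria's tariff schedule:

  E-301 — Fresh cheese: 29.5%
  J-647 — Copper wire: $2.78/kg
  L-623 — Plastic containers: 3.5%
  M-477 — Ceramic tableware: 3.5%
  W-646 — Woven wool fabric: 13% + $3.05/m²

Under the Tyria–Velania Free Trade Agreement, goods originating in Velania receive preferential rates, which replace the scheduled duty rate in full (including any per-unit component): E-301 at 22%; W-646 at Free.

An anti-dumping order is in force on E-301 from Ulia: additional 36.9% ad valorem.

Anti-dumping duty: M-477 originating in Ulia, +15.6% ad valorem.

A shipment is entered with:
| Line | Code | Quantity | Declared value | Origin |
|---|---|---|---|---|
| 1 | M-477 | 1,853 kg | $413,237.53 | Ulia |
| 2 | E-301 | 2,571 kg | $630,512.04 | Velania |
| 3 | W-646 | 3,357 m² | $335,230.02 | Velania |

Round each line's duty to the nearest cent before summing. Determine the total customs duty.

$217,641.02

Line 1 (M-477, Ulia, 1,853 kg, $413,237.53):
Base rate for M-477 is 3.5%.
Additional duty on M-477 from Ulia: +15.6%. Applied ad valorem rate: 3.5% + 15.6% = 19.1%.
Duty = $413,237.53 × 19.1% = $78,928.37.
Line 2 (E-301, Velania, 2,571 kg, $630,512.04):
Base rate for E-301 is 29.5%.
Origin Velania qualifies under the Tyria–Velania agreement and E-301 is covered: preferential rate 22% applies instead.
The additional-duty order on E-301 targets Ulia, not Velania; it does not apply.
Duty = $630,512.04 × 22% = $138,712.65.
Line 3 (W-646, Velania, 3,357 m², $335,230.02):
Base rate for W-646 is 13% + $3.05/m².
Origin Velania qualifies under the Tyria–Velania agreement and W-646 is covered: preferential rate Free applies instead.
Duty = $335,230.02 × 0% = $0.00.
Total = $78,928.37 + $138,712.65 + $0.00 = $217,641.02.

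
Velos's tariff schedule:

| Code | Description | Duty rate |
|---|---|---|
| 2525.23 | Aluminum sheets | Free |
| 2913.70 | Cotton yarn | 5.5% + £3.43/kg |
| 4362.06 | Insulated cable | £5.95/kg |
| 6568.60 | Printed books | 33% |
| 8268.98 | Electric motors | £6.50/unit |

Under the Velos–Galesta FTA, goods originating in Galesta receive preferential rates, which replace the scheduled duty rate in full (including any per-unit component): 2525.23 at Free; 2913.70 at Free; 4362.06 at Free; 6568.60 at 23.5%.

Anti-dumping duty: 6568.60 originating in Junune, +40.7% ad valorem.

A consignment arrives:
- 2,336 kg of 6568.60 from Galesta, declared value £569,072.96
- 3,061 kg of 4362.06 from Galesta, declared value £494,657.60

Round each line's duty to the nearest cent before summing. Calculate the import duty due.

Line 1 (6568.60, Galesta, 2,336 kg, £569,072.96):
Base rate for 6568.60 is 33%.
Origin Galesta qualifies under the Velos–Galesta agreement and 6568.60 is covered: preferential rate 23.5% applies instead.
The additional-duty order on 6568.60 targets Junune, not Galesta; it does not apply.
Duty = £569,072.96 × 23.5% = £133,732.15.
Line 2 (4362.06, Galesta, 3,061 kg, £494,657.60):
Base rate for 4362.06 is £5.95/kg.
Origin Galesta qualifies under the Velos–Galesta agreement and 4362.06 is covered: preferential rate Free applies instead.
Duty = £494,657.60 × 0% = £0.00.
Total = £133,732.15 + £0.00 = £133,732.15.

£133,732.15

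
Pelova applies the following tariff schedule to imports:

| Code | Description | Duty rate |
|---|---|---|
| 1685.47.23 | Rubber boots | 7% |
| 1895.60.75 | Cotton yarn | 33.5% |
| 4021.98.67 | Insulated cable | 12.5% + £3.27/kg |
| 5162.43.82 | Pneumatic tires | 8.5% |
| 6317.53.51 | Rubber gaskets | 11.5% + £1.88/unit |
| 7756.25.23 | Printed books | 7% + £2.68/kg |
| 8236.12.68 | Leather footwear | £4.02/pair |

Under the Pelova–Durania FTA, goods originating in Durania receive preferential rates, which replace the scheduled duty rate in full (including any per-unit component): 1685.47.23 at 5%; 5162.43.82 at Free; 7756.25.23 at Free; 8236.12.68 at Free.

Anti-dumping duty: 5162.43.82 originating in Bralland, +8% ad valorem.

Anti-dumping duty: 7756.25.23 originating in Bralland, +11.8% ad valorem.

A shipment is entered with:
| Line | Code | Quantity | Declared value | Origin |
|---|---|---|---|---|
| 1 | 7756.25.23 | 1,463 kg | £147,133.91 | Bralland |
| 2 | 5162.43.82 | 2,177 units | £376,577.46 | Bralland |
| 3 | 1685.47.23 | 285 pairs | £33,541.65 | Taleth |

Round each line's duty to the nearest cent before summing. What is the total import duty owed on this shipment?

Line 1 (7756.25.23, Bralland, 1,463 kg, £147,133.91):
Base rate for 7756.25.23 is 7% + £2.68/kg.
7756.25.23 has an FTA preferential rate, but origin Bralland is not Durania; base rate stands.
Additional duty on 7756.25.23 from Bralland: +11.8%. Applied ad valorem rate: 7% + 11.8% = 18.8%.
Duty = £147,133.91 × 18.8% + 1,463 × £2.68 = £31,582.02.
Line 2 (5162.43.82, Bralland, 2,177 units, £376,577.46):
Base rate for 5162.43.82 is 8.5%.
5162.43.82 has an FTA preferential rate, but origin Bralland is not Durania; base rate stands.
Additional duty on 5162.43.82 from Bralland: +8%. Applied ad valorem rate: 8.5% + 8% = 16.5%.
Duty = £376,577.46 × 16.5% = £62,135.28.
Line 3 (1685.47.23, Taleth, 285 pairs, £33,541.65):
Base rate for 1685.47.23 is 7%.
1685.47.23 has an FTA preferential rate, but origin Taleth is not Durania; base rate stands.
Duty = £33,541.65 × 7% = £2,347.92.
Total = £31,582.02 + £62,135.28 + £2,347.92 = £96,065.22.

£96,065.22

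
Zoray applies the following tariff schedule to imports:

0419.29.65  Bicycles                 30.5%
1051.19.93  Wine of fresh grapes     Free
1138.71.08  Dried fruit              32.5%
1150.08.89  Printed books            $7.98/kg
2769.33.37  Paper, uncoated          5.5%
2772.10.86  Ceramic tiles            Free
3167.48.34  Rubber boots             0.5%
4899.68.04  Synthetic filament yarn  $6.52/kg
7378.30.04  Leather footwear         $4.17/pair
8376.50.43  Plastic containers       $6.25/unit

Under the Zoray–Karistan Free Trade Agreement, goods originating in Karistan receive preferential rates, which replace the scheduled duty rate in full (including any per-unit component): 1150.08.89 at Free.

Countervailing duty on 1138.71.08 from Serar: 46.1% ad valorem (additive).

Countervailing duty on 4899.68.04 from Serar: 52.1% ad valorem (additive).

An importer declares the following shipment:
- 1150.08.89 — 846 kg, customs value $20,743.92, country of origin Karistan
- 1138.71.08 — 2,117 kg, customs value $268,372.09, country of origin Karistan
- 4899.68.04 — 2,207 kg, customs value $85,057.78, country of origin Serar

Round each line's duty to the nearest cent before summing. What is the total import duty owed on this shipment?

Line 1 (1150.08.89, Karistan, 846 kg, $20,743.92):
Base rate for 1150.08.89 is $7.98/kg.
Origin Karistan qualifies under the Zoray–Karistan agreement and 1150.08.89 is covered: preferential rate Free applies instead.
Duty = $20,743.92 × 0% = $0.00.
Line 2 (1138.71.08, Karistan, 2,117 kg, $268,372.09):
Base rate for 1138.71.08 is 32.5%.
Origin Karistan is the FTA partner but 1138.71.08 is not on the preference list; base rate stands.
The additional-duty order on 1138.71.08 targets Serar, not Karistan; it does not apply.
Duty = $268,372.09 × 32.5% = $87,220.93.
Line 3 (4899.68.04, Serar, 2,207 kg, $85,057.78):
Base rate for 4899.68.04 is $6.52/kg.
Additional duty on 4899.68.04 from Serar: +52.1% ad valorem. Applied ad valorem rate = 52.1%.
Duty = $85,057.78 × 52.1% + 2,207 × $6.52 = $58,704.74.
Total = $0.00 + $87,220.93 + $58,704.74 = $145,925.67.

$145,925.67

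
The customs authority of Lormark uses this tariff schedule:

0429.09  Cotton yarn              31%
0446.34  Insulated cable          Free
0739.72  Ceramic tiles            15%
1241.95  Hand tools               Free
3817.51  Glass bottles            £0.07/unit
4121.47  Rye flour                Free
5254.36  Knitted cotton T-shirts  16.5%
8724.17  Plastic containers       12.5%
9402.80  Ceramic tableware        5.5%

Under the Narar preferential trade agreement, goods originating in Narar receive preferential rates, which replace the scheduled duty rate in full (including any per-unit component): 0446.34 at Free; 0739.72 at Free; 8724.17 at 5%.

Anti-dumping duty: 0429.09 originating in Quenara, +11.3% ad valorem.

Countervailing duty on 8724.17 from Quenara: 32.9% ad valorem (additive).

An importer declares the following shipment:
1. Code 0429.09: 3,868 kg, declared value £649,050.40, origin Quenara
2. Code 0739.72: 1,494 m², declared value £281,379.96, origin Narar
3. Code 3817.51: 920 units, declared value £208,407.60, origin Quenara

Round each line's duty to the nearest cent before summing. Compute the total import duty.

Line 1 (0429.09, Quenara, 3,868 kg, £649,050.40):
Base rate for 0429.09 is 31%.
Additional duty on 0429.09 from Quenara: +11.3%. Applied ad valorem rate: 31% + 11.3% = 42.3%.
Duty = £649,050.40 × 42.3% = £274,548.32.
Line 2 (0739.72, Narar, 1,494 m², £281,379.96):
Base rate for 0739.72 is 15%.
Origin Narar qualifies under the Lormark–Narar agreement and 0739.72 is covered: preferential rate Free applies instead.
Duty = £281,379.96 × 0% = £0.00.
Line 3 (3817.51, Quenara, 920 units, £208,407.60):
Base rate for 3817.51 is £0.07/unit.
Duty = 920 × £0.07 = £64.40.
Total = £274,548.32 + £0.00 + £64.40 = £274,612.72.

£274,612.72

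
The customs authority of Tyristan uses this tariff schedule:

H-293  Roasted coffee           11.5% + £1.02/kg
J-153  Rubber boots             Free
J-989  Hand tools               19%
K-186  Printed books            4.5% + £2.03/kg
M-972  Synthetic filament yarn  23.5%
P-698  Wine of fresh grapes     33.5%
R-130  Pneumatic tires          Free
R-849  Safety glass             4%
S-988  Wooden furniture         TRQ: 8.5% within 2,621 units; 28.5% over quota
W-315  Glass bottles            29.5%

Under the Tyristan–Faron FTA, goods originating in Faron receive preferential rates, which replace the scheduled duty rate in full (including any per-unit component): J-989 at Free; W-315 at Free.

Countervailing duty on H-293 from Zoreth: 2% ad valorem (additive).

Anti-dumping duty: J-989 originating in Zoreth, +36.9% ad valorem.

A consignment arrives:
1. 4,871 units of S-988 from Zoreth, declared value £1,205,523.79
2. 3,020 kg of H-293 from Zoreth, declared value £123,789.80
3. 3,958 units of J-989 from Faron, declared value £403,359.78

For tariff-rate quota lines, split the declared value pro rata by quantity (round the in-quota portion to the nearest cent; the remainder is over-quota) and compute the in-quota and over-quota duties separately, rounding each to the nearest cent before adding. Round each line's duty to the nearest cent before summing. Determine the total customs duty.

£233,632.04

Line 1 (S-988, Zoreth, 4,871 units, £1,205,523.79):
Code S-988 is under a tariff-rate quota (threshold 2,621 units). In-quota: 2,621 units at 8.5%; over-quota: 2,250 units at 28.5%.
Pro-rata value split: in-quota = £1,205,523.79 × 2,621/4,871 = £648,671.29; over-quota = £1,205,523.79 − £648,671.29 = £556,852.50.
In-quota duty = £648,671.29 × 8.5% = £55,137.06. Over-quota duty = £556,852.50 × 28.5% = £158,702.96.
Line duty = £55,137.06 + £158,702.96 = £213,840.02.
Line 2 (H-293, Zoreth, 3,020 kg, £123,789.80):
Base rate for H-293 is 11.5% + £1.02/kg.
Additional duty on H-293 from Zoreth: +2%. Applied ad valorem rate: 11.5% + 2% = 13.5%.
Duty = £123,789.80 × 13.5% + 3,020 × £1.02 = £19,792.02.
Line 3 (J-989, Faron, 3,958 units, £403,359.78):
Base rate for J-989 is 19%.
Origin Faron qualifies under the Tyristan–Faron agreement and J-989 is covered: preferential rate Free applies instead.
The additional-duty order on J-989 targets Zoreth, not Faron; it does not apply.
Duty = £403,359.78 × 0% = £0.00.
Total = £213,840.02 + £19,792.02 + £0.00 = £233,632.04.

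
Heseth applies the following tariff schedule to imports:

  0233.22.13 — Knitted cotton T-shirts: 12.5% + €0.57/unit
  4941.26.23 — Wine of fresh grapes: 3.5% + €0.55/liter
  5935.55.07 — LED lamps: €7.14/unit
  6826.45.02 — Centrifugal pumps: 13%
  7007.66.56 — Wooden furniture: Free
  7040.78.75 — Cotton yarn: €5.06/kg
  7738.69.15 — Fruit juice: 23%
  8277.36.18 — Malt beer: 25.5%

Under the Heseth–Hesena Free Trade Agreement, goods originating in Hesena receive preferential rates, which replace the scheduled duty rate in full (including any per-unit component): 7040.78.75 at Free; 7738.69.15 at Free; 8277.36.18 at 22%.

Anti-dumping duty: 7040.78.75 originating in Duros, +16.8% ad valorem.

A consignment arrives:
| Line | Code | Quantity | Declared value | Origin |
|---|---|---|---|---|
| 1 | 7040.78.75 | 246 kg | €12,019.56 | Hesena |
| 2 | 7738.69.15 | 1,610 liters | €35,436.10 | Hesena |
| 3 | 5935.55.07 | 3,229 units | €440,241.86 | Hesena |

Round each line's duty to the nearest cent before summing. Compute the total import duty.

€23,055.06

Line 1 (7040.78.75, Hesena, 246 kg, €12,019.56):
Base rate for 7040.78.75 is €5.06/kg.
Origin Hesena qualifies under the Heseth–Hesena agreement and 7040.78.75 is covered: preferential rate Free applies instead.
The additional-duty order on 7040.78.75 targets Duros, not Hesena; it does not apply.
Duty = €12,019.56 × 0% = €0.00.
Line 2 (7738.69.15, Hesena, 1,610 liters, €35,436.10):
Base rate for 7738.69.15 is 23%.
Origin Hesena qualifies under the Heseth–Hesena agreement and 7738.69.15 is covered: preferential rate Free applies instead.
Duty = €35,436.10 × 0% = €0.00.
Line 3 (5935.55.07, Hesena, 3,229 units, €440,241.86):
Base rate for 5935.55.07 is €7.14/unit.
Origin Hesena is the FTA partner but 5935.55.07 is not on the preference list; base rate stands.
Duty = 3,229 × €7.14 = €23,055.06.
Total = €0.00 + €0.00 + €23,055.06 = €23,055.06.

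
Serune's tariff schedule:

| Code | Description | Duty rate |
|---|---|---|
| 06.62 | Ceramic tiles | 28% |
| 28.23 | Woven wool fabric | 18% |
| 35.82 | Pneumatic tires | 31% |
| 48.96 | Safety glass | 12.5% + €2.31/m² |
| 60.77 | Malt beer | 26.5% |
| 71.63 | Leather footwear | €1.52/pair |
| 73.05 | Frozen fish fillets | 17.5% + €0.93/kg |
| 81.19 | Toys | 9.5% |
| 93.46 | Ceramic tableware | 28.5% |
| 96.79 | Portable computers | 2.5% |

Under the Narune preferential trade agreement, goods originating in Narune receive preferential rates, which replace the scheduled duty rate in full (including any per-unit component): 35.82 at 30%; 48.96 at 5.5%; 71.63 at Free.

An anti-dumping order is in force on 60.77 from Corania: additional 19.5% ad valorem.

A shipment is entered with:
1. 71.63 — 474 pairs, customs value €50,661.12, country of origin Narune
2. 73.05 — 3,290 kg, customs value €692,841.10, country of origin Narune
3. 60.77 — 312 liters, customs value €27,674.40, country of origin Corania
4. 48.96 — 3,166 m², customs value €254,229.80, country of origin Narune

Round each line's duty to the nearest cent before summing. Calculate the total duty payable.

Line 1 (71.63, Narune, 474 pairs, €50,661.12):
Base rate for 71.63 is €1.52/pair.
Origin Narune qualifies under the Serune–Narune agreement and 71.63 is covered: preferential rate Free applies instead.
Duty = €50,661.12 × 0% = €0.00.
Line 2 (73.05, Narune, 3,290 kg, €692,841.10):
Base rate for 73.05 is 17.5% + €0.93/kg.
Origin Narune is the FTA partner but 73.05 is not on the preference list; base rate stands.
Duty = €692,841.10 × 17.5% + 3,290 × €0.93 = €124,306.89.
Line 3 (60.77, Corania, 312 liters, €27,674.40):
Base rate for 60.77 is 26.5%.
Additional duty on 60.77 from Corania: +19.5%. Applied ad valorem rate: 26.5% + 19.5% = 46%.
Duty = €27,674.40 × 46% = €12,730.22.
Line 4 (48.96, Narune, 3,166 m², €254,229.80):
Base rate for 48.96 is 12.5% + €2.31/m².
Origin Narune qualifies under the Serune–Narune agreement and 48.96 is covered: preferential rate 5.5% applies instead.
Duty = €254,229.80 × 5.5% = €13,982.64.
Total = €0.00 + €124,306.89 + €12,730.22 + €13,982.64 = €151,019.75.

€151,019.75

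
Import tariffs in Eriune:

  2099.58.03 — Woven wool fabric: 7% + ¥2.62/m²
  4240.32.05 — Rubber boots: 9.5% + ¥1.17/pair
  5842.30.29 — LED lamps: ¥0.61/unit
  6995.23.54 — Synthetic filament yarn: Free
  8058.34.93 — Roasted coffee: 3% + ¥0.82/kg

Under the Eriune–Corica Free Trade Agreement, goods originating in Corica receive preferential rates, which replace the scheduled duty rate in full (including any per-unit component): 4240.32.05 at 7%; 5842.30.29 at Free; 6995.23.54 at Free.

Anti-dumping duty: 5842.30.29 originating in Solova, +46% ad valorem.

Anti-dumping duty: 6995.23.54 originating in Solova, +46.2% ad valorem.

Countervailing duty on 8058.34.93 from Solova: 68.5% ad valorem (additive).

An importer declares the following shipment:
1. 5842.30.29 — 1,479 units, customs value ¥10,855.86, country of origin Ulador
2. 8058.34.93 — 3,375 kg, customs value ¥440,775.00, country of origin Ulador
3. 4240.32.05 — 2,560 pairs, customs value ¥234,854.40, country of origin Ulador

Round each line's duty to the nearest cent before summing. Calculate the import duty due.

Line 1 (5842.30.29, Ulador, 1,479 units, ¥10,855.86):
Base rate for 5842.30.29 is ¥0.61/unit.
5842.30.29 has an FTA preferential rate, but origin Ulador is not Corica; base rate stands.
The additional-duty order on 5842.30.29 targets Solova, not Ulador; it does not apply.
Duty = 1,479 × ¥0.61 = ¥902.19.
Line 2 (8058.34.93, Ulador, 3,375 kg, ¥440,775.00):
Base rate for 8058.34.93 is 3% + ¥0.82/kg.
The additional-duty order on 8058.34.93 targets Solova, not Ulador; it does not apply.
Duty = ¥440,775.00 × 3% + 3,375 × ¥0.82 = ¥15,990.75.
Line 3 (4240.32.05, Ulador, 2,560 pairs, ¥234,854.40):
Base rate for 4240.32.05 is 9.5% + ¥1.17/pair.
4240.32.05 has an FTA preferential rate, but origin Ulador is not Corica; base rate stands.
Duty = ¥234,854.40 × 9.5% + 2,560 × ¥1.17 = ¥25,306.37.
Total = ¥902.19 + ¥15,990.75 + ¥25,306.37 = ¥42,199.31.

¥42,199.31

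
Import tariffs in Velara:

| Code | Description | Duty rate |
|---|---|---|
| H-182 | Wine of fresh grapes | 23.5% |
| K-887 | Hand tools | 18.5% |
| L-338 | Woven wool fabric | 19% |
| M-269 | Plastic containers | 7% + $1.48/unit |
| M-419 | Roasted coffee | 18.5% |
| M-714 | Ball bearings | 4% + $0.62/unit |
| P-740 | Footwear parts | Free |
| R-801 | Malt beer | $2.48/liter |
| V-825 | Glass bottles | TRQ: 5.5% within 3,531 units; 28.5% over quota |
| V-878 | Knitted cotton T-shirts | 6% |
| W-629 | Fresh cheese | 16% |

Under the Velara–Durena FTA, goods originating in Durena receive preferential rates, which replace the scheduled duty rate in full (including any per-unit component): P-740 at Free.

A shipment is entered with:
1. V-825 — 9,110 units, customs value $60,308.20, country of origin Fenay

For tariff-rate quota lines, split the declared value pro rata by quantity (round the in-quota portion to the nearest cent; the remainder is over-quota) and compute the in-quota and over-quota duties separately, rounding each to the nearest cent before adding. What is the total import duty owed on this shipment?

Line 1 (V-825, Fenay, 9,110 units, $60,308.20):
Code V-825 is under a tariff-rate quota (threshold 3,531 units). In-quota: 3,531 units at 5.5%; over-quota: 5,579 units at 28.5%.
Pro-rata value split: in-quota = $60,308.20 × 3,531/9,110 = $23,375.22; over-quota = $60,308.20 − $23,375.22 = $36,932.98.
In-quota duty = $23,375.22 × 5.5% = $1,285.64. Over-quota duty = $36,932.98 × 28.5% = $10,525.90.
Line duty = $1,285.64 + $10,525.90 = $11,811.54.

$11,811.54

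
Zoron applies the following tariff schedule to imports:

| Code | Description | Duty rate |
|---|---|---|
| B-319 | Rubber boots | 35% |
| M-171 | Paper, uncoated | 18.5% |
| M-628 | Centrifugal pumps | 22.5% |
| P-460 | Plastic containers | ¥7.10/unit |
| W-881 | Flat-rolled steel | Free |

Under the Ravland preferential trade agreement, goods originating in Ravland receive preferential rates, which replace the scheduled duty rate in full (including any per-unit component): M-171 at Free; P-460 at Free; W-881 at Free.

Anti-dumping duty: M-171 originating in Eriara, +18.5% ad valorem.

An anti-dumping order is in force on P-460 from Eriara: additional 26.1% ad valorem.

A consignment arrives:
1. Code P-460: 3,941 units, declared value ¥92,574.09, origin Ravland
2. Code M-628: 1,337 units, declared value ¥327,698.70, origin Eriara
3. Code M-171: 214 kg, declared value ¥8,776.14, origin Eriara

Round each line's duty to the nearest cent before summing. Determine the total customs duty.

Line 1 (P-460, Ravland, 3,941 units, ¥92,574.09):
Base rate for P-460 is ¥7.10/unit.
Origin Ravland qualifies under the Zoron–Ravland agreement and P-460 is covered: preferential rate Free applies instead.
The additional-duty order on P-460 targets Eriara, not Ravland; it does not apply.
Duty = ¥92,574.09 × 0% = ¥0.00.
Line 2 (M-628, Eriara, 1,337 units, ¥327,698.70):
Base rate for M-628 is 22.5%.
Duty = ¥327,698.70 × 22.5% = ¥73,732.21.
Line 3 (M-171, Eriara, 214 kg, ¥8,776.14):
Base rate for M-171 is 18.5%.
M-171 has an FTA preferential rate, but origin Eriara is not Ravland; base rate stands.
Additional duty on M-171 from Eriara: +18.5%. Applied ad valorem rate: 18.5% + 18.5% = 37%.
Duty = ¥8,776.14 × 37% = ¥3,247.17.
Total = ¥0.00 + ¥73,732.21 + ¥3,247.17 = ¥76,979.38.

¥76,979.38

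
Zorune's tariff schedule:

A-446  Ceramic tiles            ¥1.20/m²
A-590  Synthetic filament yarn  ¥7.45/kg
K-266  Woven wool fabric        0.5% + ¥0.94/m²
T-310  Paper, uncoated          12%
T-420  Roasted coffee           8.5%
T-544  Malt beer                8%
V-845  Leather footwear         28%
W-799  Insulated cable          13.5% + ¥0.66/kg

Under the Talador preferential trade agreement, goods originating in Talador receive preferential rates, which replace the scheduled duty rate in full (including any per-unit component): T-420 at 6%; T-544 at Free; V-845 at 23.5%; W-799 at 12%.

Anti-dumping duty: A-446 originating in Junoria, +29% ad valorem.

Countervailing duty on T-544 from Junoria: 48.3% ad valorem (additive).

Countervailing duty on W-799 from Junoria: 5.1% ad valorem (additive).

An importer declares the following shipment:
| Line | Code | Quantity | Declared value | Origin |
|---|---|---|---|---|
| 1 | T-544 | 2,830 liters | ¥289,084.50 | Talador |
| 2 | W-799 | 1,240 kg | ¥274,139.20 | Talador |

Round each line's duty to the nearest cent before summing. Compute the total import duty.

¥32,896.70

Line 1 (T-544, Talador, 2,830 liters, ¥289,084.50):
Base rate for T-544 is 8%.
Origin Talador qualifies under the Zorune–Talador agreement and T-544 is covered: preferential rate Free applies instead.
The additional-duty order on T-544 targets Junoria, not Talador; it does not apply.
Duty = ¥289,084.50 × 0% = ¥0.00.
Line 2 (W-799, Talador, 1,240 kg, ¥274,139.20):
Base rate for W-799 is 13.5% + ¥0.66/kg.
Origin Talador qualifies under the Zorune–Talador agreement and W-799 is covered: preferential rate 12% applies instead.
The additional-duty order on W-799 targets Junoria, not Talador; it does not apply.
Duty = ¥274,139.20 × 12% = ¥32,896.70.
Total = ¥0.00 + ¥32,896.70 = ¥32,896.70.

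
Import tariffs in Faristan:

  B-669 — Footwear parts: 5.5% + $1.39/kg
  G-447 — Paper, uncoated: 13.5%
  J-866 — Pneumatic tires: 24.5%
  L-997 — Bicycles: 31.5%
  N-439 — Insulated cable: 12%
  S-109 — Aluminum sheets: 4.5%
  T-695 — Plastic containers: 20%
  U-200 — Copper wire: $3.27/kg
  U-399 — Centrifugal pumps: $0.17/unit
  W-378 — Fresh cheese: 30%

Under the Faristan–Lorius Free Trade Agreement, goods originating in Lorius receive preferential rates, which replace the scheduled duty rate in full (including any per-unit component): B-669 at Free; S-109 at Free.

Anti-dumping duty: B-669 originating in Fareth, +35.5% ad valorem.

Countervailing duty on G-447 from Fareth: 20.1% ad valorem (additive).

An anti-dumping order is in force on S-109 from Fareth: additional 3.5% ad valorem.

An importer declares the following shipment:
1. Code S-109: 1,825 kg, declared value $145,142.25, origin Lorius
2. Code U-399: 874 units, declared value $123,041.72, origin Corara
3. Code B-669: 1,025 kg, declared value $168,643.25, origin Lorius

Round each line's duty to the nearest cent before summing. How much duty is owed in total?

Line 1 (S-109, Lorius, 1,825 kg, $145,142.25):
Base rate for S-109 is 4.5%.
Origin Lorius qualifies under the Faristan–Lorius agreement and S-109 is covered: preferential rate Free applies instead.
The additional-duty order on S-109 targets Fareth, not Lorius; it does not apply.
Duty = $145,142.25 × 0% = $0.00.
Line 2 (U-399, Corara, 874 units, $123,041.72):
Base rate for U-399 is $0.17/unit.
Duty = 874 × $0.17 = $148.58.
Line 3 (B-669, Lorius, 1,025 kg, $168,643.25):
Base rate for B-669 is 5.5% + $1.39/kg.
Origin Lorius qualifies under the Faristan–Lorius agreement and B-669 is covered: preferential rate Free applies instead.
The additional-duty order on B-669 targets Fareth, not Lorius; it does not apply.
Duty = $168,643.25 × 0% = $0.00.
Total = $0.00 + $148.58 + $0.00 = $148.58.

$148.58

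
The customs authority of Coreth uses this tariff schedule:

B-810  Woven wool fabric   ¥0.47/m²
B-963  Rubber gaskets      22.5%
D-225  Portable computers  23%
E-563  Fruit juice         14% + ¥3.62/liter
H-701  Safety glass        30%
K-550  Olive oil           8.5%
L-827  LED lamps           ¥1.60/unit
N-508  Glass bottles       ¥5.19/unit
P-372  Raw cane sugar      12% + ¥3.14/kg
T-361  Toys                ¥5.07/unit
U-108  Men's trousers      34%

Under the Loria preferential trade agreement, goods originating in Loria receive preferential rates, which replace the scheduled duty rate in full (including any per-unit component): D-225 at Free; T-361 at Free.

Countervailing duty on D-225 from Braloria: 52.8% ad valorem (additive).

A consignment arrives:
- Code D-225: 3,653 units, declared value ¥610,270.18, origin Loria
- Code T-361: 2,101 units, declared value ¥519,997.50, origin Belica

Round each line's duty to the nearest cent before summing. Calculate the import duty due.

Line 1 (D-225, Loria, 3,653 units, ¥610,270.18):
Base rate for D-225 is 23%.
Origin Loria qualifies under the Coreth–Loria agreement and D-225 is covered: preferential rate Free applies instead.
The additional-duty order on D-225 targets Braloria, not Loria; it does not apply.
Duty = ¥610,270.18 × 0% = ¥0.00.
Line 2 (T-361, Belica, 2,101 units, ¥519,997.50):
Base rate for T-361 is ¥5.07/unit.
T-361 has an FTA preferential rate, but origin Belica is not Loria; base rate stands.
Duty = 2,101 × ¥5.07 = ¥10,652.07.
Total = ¥0.00 + ¥10,652.07 = ¥10,652.07.

¥10,652.07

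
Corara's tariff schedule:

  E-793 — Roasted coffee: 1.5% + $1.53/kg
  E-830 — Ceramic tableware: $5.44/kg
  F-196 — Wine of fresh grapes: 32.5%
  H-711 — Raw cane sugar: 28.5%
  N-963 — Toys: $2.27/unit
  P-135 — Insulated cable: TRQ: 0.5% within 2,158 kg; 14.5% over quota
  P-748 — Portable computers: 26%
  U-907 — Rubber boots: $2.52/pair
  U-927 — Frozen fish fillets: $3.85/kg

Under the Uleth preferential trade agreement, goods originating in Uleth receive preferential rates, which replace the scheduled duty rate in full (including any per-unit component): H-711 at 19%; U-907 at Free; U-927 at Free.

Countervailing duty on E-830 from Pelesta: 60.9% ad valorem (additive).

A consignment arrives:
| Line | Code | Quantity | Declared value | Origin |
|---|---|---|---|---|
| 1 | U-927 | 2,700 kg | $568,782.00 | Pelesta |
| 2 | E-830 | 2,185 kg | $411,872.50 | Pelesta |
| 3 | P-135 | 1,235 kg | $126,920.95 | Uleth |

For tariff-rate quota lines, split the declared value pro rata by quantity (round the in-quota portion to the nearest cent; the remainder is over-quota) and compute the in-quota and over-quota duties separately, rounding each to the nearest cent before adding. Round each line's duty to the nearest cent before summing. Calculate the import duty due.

$273,746.35

Line 1 (U-927, Pelesta, 2,700 kg, $568,782.00):
Base rate for U-927 is $3.85/kg.
U-927 has an FTA preferential rate, but origin Pelesta is not Uleth; base rate stands.
Duty = 2,700 × $3.85 = $10,395.00.
Line 2 (E-830, Pelesta, 2,185 kg, $411,872.50):
Base rate for E-830 is $5.44/kg.
Additional duty on E-830 from Pelesta: +60.9% ad valorem. Applied ad valorem rate = 60.9%.
Duty = $411,872.50 × 60.9% + 2,185 × $5.44 = $262,716.75.
Line 3 (P-135, Uleth, 1,235 kg, $126,920.95):
Code P-135 is under a tariff-rate quota (threshold 2,158 kg). Quantity 1,235 kg is within the quota, so the in-quota rate 0.5% applies to the full value.
Duty = $126,920.95 × 0.5% = $634.60.
Total = $10,395.00 + $262,716.75 + $634.60 = $273,746.35.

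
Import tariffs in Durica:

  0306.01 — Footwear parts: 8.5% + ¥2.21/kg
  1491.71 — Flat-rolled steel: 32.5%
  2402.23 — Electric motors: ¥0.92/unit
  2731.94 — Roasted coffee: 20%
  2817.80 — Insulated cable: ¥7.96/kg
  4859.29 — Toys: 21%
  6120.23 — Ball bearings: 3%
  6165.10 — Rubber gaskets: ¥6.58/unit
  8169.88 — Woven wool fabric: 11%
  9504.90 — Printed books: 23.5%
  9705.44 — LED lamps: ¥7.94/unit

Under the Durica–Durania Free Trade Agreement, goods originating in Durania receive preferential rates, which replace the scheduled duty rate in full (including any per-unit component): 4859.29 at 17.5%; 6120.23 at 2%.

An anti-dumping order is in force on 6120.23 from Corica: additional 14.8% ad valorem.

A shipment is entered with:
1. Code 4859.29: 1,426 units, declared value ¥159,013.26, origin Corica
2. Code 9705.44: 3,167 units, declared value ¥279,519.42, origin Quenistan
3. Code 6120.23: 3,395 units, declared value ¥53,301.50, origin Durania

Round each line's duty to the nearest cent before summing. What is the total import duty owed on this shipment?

Line 1 (4859.29, Corica, 1,426 units, ¥159,013.26):
Base rate for 4859.29 is 21%.
4859.29 has an FTA preferential rate, but origin Corica is not Durania; base rate stands.
Duty = ¥159,013.26 × 21% = ¥33,392.78.
Line 2 (9705.44, Quenistan, 3,167 units, ¥279,519.42):
Base rate for 9705.44 is ¥7.94/unit.
Duty = 3,167 × ¥7.94 = ¥25,145.98.
Line 3 (6120.23, Durania, 3,395 units, ¥53,301.50):
Base rate for 6120.23 is 3%.
Origin Durania qualifies under the Durica–Durania agreement and 6120.23 is covered: preferential rate 2% applies instead.
The additional-duty order on 6120.23 targets Corica, not Durania; it does not apply.
Duty = ¥53,301.50 × 2% = ¥1,066.03.
Total = ¥33,392.78 + ¥25,145.98 + ¥1,066.03 = ¥59,604.79.

¥59,604.79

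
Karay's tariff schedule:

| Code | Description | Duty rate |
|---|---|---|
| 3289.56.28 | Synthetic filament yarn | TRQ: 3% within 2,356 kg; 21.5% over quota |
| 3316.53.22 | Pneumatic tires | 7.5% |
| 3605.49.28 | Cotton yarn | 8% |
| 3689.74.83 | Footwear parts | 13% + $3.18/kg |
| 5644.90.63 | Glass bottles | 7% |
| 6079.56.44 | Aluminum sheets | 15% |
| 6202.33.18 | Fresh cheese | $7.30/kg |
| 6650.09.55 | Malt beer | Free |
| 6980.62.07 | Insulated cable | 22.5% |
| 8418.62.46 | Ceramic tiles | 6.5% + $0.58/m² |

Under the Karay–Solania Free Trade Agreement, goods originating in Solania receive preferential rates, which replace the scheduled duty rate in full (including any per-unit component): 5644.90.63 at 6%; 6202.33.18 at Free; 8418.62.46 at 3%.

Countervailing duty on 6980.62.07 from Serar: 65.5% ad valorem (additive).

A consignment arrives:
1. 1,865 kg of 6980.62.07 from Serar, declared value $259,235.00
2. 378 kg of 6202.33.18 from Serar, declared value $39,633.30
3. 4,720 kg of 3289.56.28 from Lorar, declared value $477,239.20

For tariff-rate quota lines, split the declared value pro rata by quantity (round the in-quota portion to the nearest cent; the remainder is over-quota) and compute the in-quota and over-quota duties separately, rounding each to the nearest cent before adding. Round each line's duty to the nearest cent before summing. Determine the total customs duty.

Line 1 (6980.62.07, Serar, 1,865 kg, $259,235.00):
Base rate for 6980.62.07 is 22.5%.
Additional duty on 6980.62.07 from Serar: +65.5%. Applied ad valorem rate: 22.5% + 65.5% = 88%.
Duty = $259,235.00 × 88% = $228,126.80.
Line 2 (6202.33.18, Serar, 378 kg, $39,633.30):
Base rate for 6202.33.18 is $7.30/kg.
6202.33.18 has an FTA preferential rate, but origin Serar is not Solania; base rate stands.
Duty = 378 × $7.30 = $2,759.40.
Line 3 (3289.56.28, Lorar, 4,720 kg, $477,239.20):
Code 3289.56.28 is under a tariff-rate quota (threshold 2,356 kg). In-quota: 2,356 kg at 3%; over-quota: 2,364 kg at 21.5%.
Pro-rata value split: in-quota = $477,239.20 × 2,356/4,720 = $238,215.16; over-quota = $477,239.20 − $238,215.16 = $239,024.04.
In-quota duty = $238,215.16 × 3% = $7,146.45. Over-quota duty = $239,024.04 × 21.5% = $51,390.17.
Line duty = $7,146.45 + $51,390.17 = $58,536.62.
Total = $228,126.80 + $2,759.40 + $58,536.62 = $289,422.82.

$289,422.82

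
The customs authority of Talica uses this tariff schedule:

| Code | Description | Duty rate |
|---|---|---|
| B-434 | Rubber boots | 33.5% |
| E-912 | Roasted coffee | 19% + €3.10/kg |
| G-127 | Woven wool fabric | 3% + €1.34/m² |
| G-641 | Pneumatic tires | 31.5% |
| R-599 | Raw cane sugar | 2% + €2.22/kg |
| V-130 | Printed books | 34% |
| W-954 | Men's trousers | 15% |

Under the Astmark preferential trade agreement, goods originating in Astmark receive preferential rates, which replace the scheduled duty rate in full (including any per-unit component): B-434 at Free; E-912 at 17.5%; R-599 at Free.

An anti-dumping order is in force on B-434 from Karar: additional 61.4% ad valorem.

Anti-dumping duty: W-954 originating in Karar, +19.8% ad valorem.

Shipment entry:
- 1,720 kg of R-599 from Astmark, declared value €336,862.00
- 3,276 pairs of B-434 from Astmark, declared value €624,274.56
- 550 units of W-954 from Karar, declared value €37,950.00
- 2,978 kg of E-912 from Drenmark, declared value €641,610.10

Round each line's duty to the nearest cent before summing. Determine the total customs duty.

Line 1 (R-599, Astmark, 1,720 kg, €336,862.00):
Base rate for R-599 is 2% + €2.22/kg.
Origin Astmark qualifies under the Talica–Astmark agreement and R-599 is covered: preferential rate Free applies instead.
Duty = €336,862.00 × 0% = €0.00.
Line 2 (B-434, Astmark, 3,276 pairs, €624,274.56):
Base rate for B-434 is 33.5%.
Origin Astmark qualifies under the Talica–Astmark agreement and B-434 is covered: preferential rate Free applies instead.
The additional-duty order on B-434 targets Karar, not Astmark; it does not apply.
Duty = €624,274.56 × 0% = €0.00.
Line 3 (W-954, Karar, 550 units, €37,950.00):
Base rate for W-954 is 15%.
Additional duty on W-954 from Karar: +19.8%. Applied ad valorem rate: 15% + 19.8% = 34.8%.
Duty = €37,950.00 × 34.8% = €13,206.60.
Line 4 (E-912, Drenmark, 2,978 kg, €641,610.10):
Base rate for E-912 is 19% + €3.10/kg.
E-912 has an FTA preferential rate, but origin Drenmark is not Astmark; base rate stands.
Duty = €641,610.10 × 19% + 2,978 × €3.10 = €131,137.72.
Total = €0.00 + €0.00 + €13,206.60 + €131,137.72 = €144,344.32.

€144,344.32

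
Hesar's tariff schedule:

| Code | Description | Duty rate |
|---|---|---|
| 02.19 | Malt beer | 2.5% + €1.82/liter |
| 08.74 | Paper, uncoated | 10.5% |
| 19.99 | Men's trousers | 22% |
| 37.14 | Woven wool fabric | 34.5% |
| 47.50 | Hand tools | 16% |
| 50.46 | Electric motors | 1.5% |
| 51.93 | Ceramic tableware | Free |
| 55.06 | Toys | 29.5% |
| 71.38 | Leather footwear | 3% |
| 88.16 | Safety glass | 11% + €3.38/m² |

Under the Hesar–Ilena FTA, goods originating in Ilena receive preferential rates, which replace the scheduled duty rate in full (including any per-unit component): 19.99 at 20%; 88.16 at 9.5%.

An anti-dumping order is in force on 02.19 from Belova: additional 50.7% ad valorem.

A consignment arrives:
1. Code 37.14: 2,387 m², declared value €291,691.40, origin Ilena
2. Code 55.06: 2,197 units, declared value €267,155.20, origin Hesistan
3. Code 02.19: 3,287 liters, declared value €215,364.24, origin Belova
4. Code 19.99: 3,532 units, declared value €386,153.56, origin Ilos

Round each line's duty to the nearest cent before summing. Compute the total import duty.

€384,954.21

Line 1 (37.14, Ilena, 2,387 m², €291,691.40):
Base rate for 37.14 is 34.5%.
Origin Ilena is the FTA partner but 37.14 is not on the preference list; base rate stands.
Duty = €291,691.40 × 34.5% = €100,633.53.
Line 2 (55.06, Hesistan, 2,197 units, €267,155.20):
Base rate for 55.06 is 29.5%.
Duty = €267,155.20 × 29.5% = €78,810.78.
Line 3 (02.19, Belova, 3,287 liters, €215,364.24):
Base rate for 02.19 is 2.5% + €1.82/liter.
Additional duty on 02.19 from Belova: +50.7%. Applied ad valorem rate: 2.5% + 50.7% = 53.2%.
Duty = €215,364.24 × 53.2% + 3,287 × €1.82 = €120,556.12.
Line 4 (19.99, Ilos, 3,532 units, €386,153.56):
Base rate for 19.99 is 22%.
19.99 has an FTA preferential rate, but origin Ilos is not Ilena; base rate stands.
Duty = €386,153.56 × 22% = €84,953.78.
Total = €100,633.53 + €78,810.78 + €120,556.12 + €84,953.78 = €384,954.21.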